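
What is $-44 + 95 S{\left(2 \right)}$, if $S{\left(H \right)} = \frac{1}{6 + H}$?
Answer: $- \frac{257}{8} \approx -32.125$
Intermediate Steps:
$-44 + 95 S{\left(2 \right)} = -44 + \frac{95}{6 + 2} = -44 + \frac{95}{8} = - \frac{257}{8}$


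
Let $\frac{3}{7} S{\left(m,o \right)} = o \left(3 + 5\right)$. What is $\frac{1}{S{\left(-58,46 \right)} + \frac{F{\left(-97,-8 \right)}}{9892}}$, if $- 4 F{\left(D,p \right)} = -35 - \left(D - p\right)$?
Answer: $\frac{59352}{50963503} \approx 0.0011646$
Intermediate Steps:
$F{\left(D,p \right)} = \frac{35}{4} - \frac{p}{4} + \frac{D}{4}$ ($F{\left(D,p \right)} = - \frac{-35 - \left(D - p\right)}{4} = - \frac{-35 + p - D}{4} = \frac{35}{4} - \frac{p}{4} + \frac{D}{4}$)
$S{\left(m,o \right)} = \frac{56 o}{3}$ ($S{\left(m,o \right)} = \frac{7 o \left(3 + 5\right)}{3} = \frac{7 o 8}{3} = \frac{7 \cdot 8 o}{3} = \frac{56 o}{3}$)
$\frac{1}{S{\left(-58,46 \right)} + \frac{F{\left(-97,-8 \right)}}{9892}} = \frac{1}{\frac{56}{3} \cdot 46 + \frac{\frac{35}{4} - -2 + \frac{1}{4} \left(-97\right)}{9892}} = \frac{1}{\frac{2576}{3} + \left(\frac{35}{4} + 2 - \frac{97}{4}\right) \frac{1}{9892}} = \frac{1}{\frac{2576}{3} - \frac{27}{19784}} = \frac{1}{\frac{50963503}{59352}} = \frac{59352}{50963503}$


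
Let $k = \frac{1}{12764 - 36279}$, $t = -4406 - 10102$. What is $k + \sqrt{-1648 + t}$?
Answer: $- \frac{1}{23515} + 2 i \sqrt{4039} \approx -4.2526 \cdot 10^{-5} + 127.11 i$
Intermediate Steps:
$t = -14508$ ($t = -4406 - 10102 = -14508$)
$k = - \frac{1}{23515}$ ($k = \frac{1}{-23515} = - \frac{1}{23515} \approx -4.2526 \cdot 10^{-5}$)
$k + \sqrt{-1648 + t} = - \frac{1}{23515} + \sqrt{-1648 - 14508} = - \frac{1}{23515} + \sqrt{-16156} = - \frac{1}{23515} + 2 i \sqrt{4039}$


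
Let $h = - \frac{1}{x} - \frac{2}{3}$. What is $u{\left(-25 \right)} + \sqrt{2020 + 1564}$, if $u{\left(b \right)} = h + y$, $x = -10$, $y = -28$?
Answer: $- \frac{857}{30} + 16 \sqrt{14} \approx 31.3$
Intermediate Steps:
$h = - \frac{17}{30}$ ($h = - \frac{1}{-10} - \frac{2}{3} = \left(-1\right) \left(- \frac{1}{10}\right) - \frac{2}{3} = \frac{1}{10} - \frac{2}{3} = - \frac{17}{30} \approx -0.56667$)
$u{\left(b \right)} = - \frac{857}{30}$ ($u{\left(b \right)} = - \frac{17}{30} - 28 = - \frac{857}{30}$)
$u{\left(-25 \right)} + \sqrt{2020 + 1564} = - \frac{857}{30} + \sqrt{2020 + 1564} = - \frac{857}{30} + \sqrt{3584} = - \frac{857}{30} + 16 \sqrt{14}$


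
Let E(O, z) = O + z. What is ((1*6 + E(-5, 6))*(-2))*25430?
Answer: -356020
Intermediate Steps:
((1*6 + E(-5, 6))*(-2))*25430 = ((1*6 + (-5 + 6))*(-2))*25430 = ((6 + 1)*(-2))*25430 = (7*(-2))*25430 = -14*25430 = -356020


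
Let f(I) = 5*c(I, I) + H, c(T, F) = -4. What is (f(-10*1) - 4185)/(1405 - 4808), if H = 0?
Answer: 4205/3403 ≈ 1.2357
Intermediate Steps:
f(I) = -20 (f(I) = 5*(-4) + 0 = -20 + 0 = -20)
(f(-10*1) - 4185)/(1405 - 4808) = (-20 - 4185)/(1405 - 4808) = -4205/(-3403) = -4205*(-1/3403) = 4205/3403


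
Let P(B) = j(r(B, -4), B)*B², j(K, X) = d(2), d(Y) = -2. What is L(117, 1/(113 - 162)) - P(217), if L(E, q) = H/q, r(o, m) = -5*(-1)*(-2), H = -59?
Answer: 97069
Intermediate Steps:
r(o, m) = -10 (r(o, m) = 5*(-2) = -10)
j(K, X) = -2
P(B) = -2*B²
L(E, q) = -59/q
L(117, 1/(113 - 162)) - P(217) = -59/(1/(113 - 162)) - (-2)*217² = -59/(1/(-49)) - (-2)*47089 = -59/(-1/49) - 1*(-94178) = -59*(-49) + 94178 = 2891 + 94178 = 97069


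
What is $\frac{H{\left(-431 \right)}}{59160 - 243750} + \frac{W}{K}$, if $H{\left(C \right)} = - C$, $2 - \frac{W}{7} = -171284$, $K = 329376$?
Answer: $\frac{18431818177}{5066626320} \approx 3.6379$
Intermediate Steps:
$W = 1199002$ ($W = 14 - -1198988 = 14 + 1198988 = 1199002$)
$\frac{H{\left(-431 \right)}}{59160 - 243750} + \frac{W}{K} = \frac{\left(-1\right) \left(-431\right)}{59160 - 243750} + \frac{1199002}{329376} = \frac{431}{-184590} + 1199002 \cdot \frac{1}{329376} = 431 \left(- \frac{1}{184590}\right) + \frac{599501}{164688} = - \frac{431}{184590} + \frac{599501}{164688} = \frac{18431818177}{5066626320}$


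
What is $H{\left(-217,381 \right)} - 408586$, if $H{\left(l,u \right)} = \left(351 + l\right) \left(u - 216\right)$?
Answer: $-386476$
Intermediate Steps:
$H{\left(l,u \right)} = \left(-216 + u\right) \left(351 + l\right)$ ($H{\left(l,u \right)} = \left(351 + l\right) \left(-216 + u\right) = \left(-216 + u\right) \left(351 + l\right)$)
$H{\left(-217,381 \right)} - 408586 = \left(-75816 - -46872 + 351 \cdot 381 - 82677\right) - 408586 = \left(-75816 + 46872 + 133731 - 82677\right) - 408586 = 22110 - 408586 = -386476$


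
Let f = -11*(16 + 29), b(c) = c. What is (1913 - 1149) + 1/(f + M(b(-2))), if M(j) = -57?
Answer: 421727/552 ≈ 764.00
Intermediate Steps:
f = -495 (f = -11*45 = -495)
(1913 - 1149) + 1/(f + M(b(-2))) = (1913 - 1149) + 1/(-495 - 57) = 764 + 1/(-552) = 764 - 1/552 = 421727/552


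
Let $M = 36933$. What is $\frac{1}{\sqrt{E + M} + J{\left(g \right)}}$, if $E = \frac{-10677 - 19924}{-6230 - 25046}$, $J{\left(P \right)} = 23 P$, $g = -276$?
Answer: $- \frac{198540048}{1259177077595} - \frac{2 \sqrt{9032095245271}}{1259177077595} \approx -0.00016245$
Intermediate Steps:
$E = \frac{30601}{31276}$ ($E = - \frac{30601}{-31276} = \left(-30601\right) \left(- \frac{1}{31276}\right) = \frac{30601}{31276} \approx 0.97842$)
$\frac{1}{\sqrt{E + M} + J{\left(g \right)}} = \frac{1}{\sqrt{\frac{30601}{31276} + 36933} + 23 \left(-276\right)} = \frac{1}{\sqrt{\frac{1155147109}{31276}} - 6348} = \frac{1}{\frac{\sqrt{9032095245271}}{15638} - 6348} = \frac{1}{-6348 + \frac{\sqrt{9032095245271}}{15638}}$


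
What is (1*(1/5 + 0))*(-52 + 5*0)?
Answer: -52/5 ≈ -10.400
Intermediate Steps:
(1*(1/5 + 0))*(-52 + 5*0) = (1*(1*(⅕) + 0))*(-52 + 0) = (1*(⅕ + 0))*(-52) = (1*(⅕))*(-52) = (⅕)*(-52) = -52/5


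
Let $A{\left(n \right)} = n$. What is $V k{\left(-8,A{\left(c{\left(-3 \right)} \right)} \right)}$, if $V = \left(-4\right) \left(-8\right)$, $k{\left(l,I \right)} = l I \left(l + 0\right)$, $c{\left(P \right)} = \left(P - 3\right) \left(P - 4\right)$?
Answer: $86016$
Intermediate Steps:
$c{\left(P \right)} = \left(-4 + P\right) \left(-3 + P\right)$ ($c{\left(P \right)} = \left(-3 + P\right) \left(-4 + P\right) = \left(-4 + P\right) \left(-3 + P\right)$)
$k{\left(l,I \right)} = I l^{2}$ ($k{\left(l,I \right)} = I l l = I l^{2}$)
$V = 32$
$V k{\left(-8,A{\left(c{\left(-3 \right)} \right)} \right)} = 32 \left(12 + \left(-3\right)^{2} - -21\right) \left(-8\right)^{2} = 32 \left(12 + 9 + 21\right) 64 = 32 \cdot 42 \cdot 64 = 32 \cdot 2688 = 86016$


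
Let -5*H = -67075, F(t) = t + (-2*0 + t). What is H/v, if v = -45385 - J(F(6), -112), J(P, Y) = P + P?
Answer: -13415/45409 ≈ -0.29543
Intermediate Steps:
F(t) = 2*t (F(t) = t + (0 + t) = t + t = 2*t)
J(P, Y) = 2*P
v = -45409 (v = -45385 - 2*2*6 = -45385 - 2*12 = -45385 - 1*24 = -45385 - 24 = -45409)
H = 13415 (H = -⅕*(-67075) = 13415)
H/v = 13415/(-45409) = 13415*(-1/45409) = -13415/45409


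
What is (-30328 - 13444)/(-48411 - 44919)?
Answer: 21886/46665 ≈ 0.46900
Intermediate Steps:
(-30328 - 13444)/(-48411 - 44919) = -43772/(-93330) = -43772*(-1/93330) = 21886/46665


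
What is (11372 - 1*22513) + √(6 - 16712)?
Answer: -11141 + I*√16706 ≈ -11141.0 + 129.25*I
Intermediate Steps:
(11372 - 1*22513) + √(6 - 16712) = (11372 - 22513) + √(-16706) = -11141 + I*√16706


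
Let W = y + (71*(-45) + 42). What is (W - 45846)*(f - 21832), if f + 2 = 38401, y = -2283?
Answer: -849588894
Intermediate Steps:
W = -5436 (W = -2283 + (71*(-45) + 42) = -2283 + (-3195 + 42) = -2283 - 3153 = -5436)
f = 38399 (f = -2 + 38401 = 38399)
(W - 45846)*(f - 21832) = (-5436 - 45846)*(38399 - 21832) = -51282*16567 = -849588894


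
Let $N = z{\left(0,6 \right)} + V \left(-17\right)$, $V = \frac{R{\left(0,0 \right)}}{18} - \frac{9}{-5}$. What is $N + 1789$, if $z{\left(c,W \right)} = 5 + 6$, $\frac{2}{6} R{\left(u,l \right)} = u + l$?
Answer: $\frac{8847}{5} \approx 1769.4$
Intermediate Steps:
$R{\left(u,l \right)} = 3 l + 3 u$ ($R{\left(u,l \right)} = 3 \left(u + l\right) = 3 \left(l + u\right) = 3 l + 3 u$)
$V = \frac{9}{5}$ ($V = \frac{3 \cdot 0 + 3 \cdot 0}{18} - \frac{9}{-5} = \left(0 + 0\right) \frac{1}{18} - - \frac{9}{5} = 0 \cdot \frac{1}{18} + \frac{9}{5} = 0 + \frac{9}{5} = \frac{9}{5} \approx 1.8$)
$z{\left(c,W \right)} = 11$
$N = - \frac{98}{5}$ ($N = 11 + \frac{9}{5} \left(-17\right) = 11 - \frac{153}{5} = - \frac{98}{5} \approx -19.6$)
$N + 1789 = - \frac{98}{5} + 1789 = \frac{8847}{5}$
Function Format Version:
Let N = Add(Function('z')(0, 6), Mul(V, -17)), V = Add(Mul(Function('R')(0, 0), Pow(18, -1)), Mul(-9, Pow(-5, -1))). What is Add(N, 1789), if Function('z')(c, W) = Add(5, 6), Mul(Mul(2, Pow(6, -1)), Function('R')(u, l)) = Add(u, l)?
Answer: Rational(8847, 5) ≈ 1769.4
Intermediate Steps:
Function('R')(u, l) = Add(Mul(3, l), Mul(3, u)) (Function('R')(u, l) = Mul(3, Add(u, l)) = Mul(3, Add(l, u)) = Add(Mul(3, l), Mul(3, u)))
V = Rational(9, 5) (V = Add(Mul(Add(Mul(3, 0), Mul(3, 0)), Pow(18, -1)), Mul(-9, Pow(-5, -1))) = Add(Mul(Add(0, 0), Rational(1, 18)), Mul(-9, Rational(-1, 5))) = Add(Mul(0, Rational(1, 18)), Rational(9, 5)) = Add(0, Rational(9, 5)) = Rational(9, 5) ≈ 1.8000)
Function('z')(c, W) = 11
N = Rational(-98, 5) (N = Add(11, Mul(Rational(9, 5), -17)) = Add(11, Rational(-153, 5)) = Rational(-98, 5) ≈ -19.600)
Add(N, 1789) = Add(Rational(-98, 5), 1789) = Rational(8847, 5)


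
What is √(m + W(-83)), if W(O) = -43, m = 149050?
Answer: √149007 ≈ 386.01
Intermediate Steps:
√(m + W(-83)) = √(149050 - 43) = √149007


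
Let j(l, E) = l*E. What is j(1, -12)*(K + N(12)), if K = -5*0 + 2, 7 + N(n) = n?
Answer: -84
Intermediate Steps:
j(l, E) = E*l
N(n) = -7 + n
K = 2 (K = 0 + 2 = 2)
j(1, -12)*(K + N(12)) = (-12*1)*(2 + (-7 + 12)) = -12*(2 + 5) = -12*7 = -84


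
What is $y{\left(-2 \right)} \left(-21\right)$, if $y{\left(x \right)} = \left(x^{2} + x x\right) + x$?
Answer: $-126$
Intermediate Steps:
$y{\left(x \right)} = x + 2 x^{2}$ ($y{\left(x \right)} = \left(x^{2} + x^{2}\right) + x = 2 x^{2} + x = x + 2 x^{2}$)
$y{\left(-2 \right)} \left(-21\right) = - 2 \left(1 + 2 \left(-2\right)\right) \left(-21\right) = - 2 \left(1 - 4\right) \left(-21\right) = \left(-2\right) \left(-3\right) \left(-21\right) = 6 \left(-21\right) = -126$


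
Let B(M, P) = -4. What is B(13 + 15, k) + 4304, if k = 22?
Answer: 4300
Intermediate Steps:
B(13 + 15, k) + 4304 = -4 + 4304 = 4300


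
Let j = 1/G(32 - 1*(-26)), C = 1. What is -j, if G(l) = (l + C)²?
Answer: -1/3481 ≈ -0.00028727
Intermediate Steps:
G(l) = (1 + l)² (G(l) = (l + 1)² = (1 + l)²)
j = 1/3481 (j = 1/((1 + (32 - 1*(-26)))²) = 1/((1 + (32 + 26))²) = 1/((1 + 58)²) = 1/(59²) = 1/3481 ≈ 0.00028727)
-j = -1*1/3481 = -1/3481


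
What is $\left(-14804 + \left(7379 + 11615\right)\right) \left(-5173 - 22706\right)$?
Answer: $-116813010$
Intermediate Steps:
$\left(-14804 + \left(7379 + 11615\right)\right) \left(-5173 - 22706\right) = \left(-14804 + 18994\right) \left(-27879\right) = 4190 \left(-27879\right) = -116813010$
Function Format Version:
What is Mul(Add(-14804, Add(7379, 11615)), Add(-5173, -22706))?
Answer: -116813010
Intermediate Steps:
Mul(Add(-14804, Add(7379, 11615)), Add(-5173, -22706)) = Mul(Add(-14804, 18994), -27879) = Mul(4190, -27879) = -116813010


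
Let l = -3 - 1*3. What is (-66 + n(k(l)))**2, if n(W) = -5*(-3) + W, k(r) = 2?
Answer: 2401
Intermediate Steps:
l = -6 (l = -3 - 3 = -6)
n(W) = 15 + W
(-66 + n(k(l)))**2 = (-66 + (15 + 2))**2 = (-66 + 17)**2 = (-49)**2 = 2401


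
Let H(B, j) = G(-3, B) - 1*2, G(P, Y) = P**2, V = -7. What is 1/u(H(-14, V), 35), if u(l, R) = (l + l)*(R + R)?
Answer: 1/980 ≈ 0.0010204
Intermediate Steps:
H(B, j) = 7 (H(B, j) = (-3)**2 - 1*2 = 9 - 2 = 7)
u(l, R) = 4*R*l (u(l, R) = (2*l)*(2*R) = 4*R*l)
1/u(H(-14, V), 35) = 1/(4*35*7) = 1/980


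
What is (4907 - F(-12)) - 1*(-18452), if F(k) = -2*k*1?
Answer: 23335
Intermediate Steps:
F(k) = -2*k
(4907 - F(-12)) - 1*(-18452) = (4907 - (-2)*(-12)) - 1*(-18452) = (4907 - 1*24) + 18452 = (4907 - 24) + 18452 = 4883 + 18452 = 23335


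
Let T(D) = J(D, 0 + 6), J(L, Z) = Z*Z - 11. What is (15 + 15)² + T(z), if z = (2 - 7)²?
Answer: 925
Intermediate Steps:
z = 25 (z = (-5)² = 25)
J(L, Z) = -11 + Z² (J(L, Z) = Z² - 11 = -11 + Z²)
T(D) = 25 (T(D) = -11 + (0 + 6)² = -11 + 6² = -11 + 36 = 25)
(15 + 15)² + T(z) = (15 + 15)² + 25 = 30² + 25 = 900 + 25 = 925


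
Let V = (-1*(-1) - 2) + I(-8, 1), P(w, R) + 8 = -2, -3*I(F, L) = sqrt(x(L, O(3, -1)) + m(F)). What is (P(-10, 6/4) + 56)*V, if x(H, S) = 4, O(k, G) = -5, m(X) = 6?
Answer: -46 - 46*sqrt(10)/3 ≈ -94.488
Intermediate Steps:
I(F, L) = -sqrt(10)/3 (I(F, L) = -sqrt(4 + 6)/3 = -sqrt(10)/3)
P(w, R) = -10 (P(w, R) = -8 - 2 = -10)
V = -1 - sqrt(10)/3 (V = (-1*(-1) - 2) - sqrt(10)/3 = (1 - 2) - sqrt(10)/3 = -1 - sqrt(10)/3 ≈ -2.0541)
(P(-10, 6/4) + 56)*V = (-10 + 56)*(-1 - sqrt(10)/3) = 46*(-1 - sqrt(10)/3) = -46 - 46*sqrt(10)/3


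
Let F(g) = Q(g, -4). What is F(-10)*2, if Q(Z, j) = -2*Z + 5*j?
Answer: 0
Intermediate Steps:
F(g) = -20 - 2*g (F(g) = -2*g + 5*(-4) = -2*g - 20 = -20 - 2*g)
F(-10)*2 = (-20 - 2*(-10))*2 = (-20 + 20)*2 = 0*2 = 0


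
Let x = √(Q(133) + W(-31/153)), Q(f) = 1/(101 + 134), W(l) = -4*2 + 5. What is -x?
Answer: -8*I*√2585/235 ≈ -1.7308*I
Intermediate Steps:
W(l) = -3 (W(l) = -8 + 5 = -3)
Q(f) = 1/235
x = 8*I*√2585/235 (x = √(1/235 - 3) = √(-704/235) = 8*I*√2585/235 ≈ 1.7308*I)
-x = -8*I*√2585/235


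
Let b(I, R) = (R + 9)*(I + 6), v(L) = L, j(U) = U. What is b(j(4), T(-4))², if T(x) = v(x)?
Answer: 2500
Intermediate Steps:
T(x) = x
b(I, R) = (6 + I)*(9 + R) (b(I, R) = (9 + R)*(6 + I) = (6 + I)*(9 + R))
b(j(4), T(-4))² = (54 + 6*(-4) + 9*4 + 4*(-4))² = (54 - 24 + 36 - 16)² = 50² = 2500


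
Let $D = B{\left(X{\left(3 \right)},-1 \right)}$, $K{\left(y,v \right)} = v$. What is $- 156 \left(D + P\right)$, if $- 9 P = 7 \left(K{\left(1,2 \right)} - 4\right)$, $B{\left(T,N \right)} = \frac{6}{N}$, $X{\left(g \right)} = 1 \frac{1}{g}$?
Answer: $\frac{2080}{3} \approx 693.33$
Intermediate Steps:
$X{\left(g \right)} = \frac{1}{g}$
$D = -6$ ($D = \frac{6}{-1} = 6 \left(-1\right) = -6$)
$P = \frac{14}{9}$ ($P = - \frac{7 \left(2 - 4\right)}{9} = - \frac{7 \left(-2\right)}{9} = \left(- \frac{1}{9}\right) \left(-14\right) = \frac{14}{9} \approx 1.5556$)
$- 156 \left(D + P\right) = - 156 \left(-6 + \frac{14}{9}\right) = \left(-156\right) \left(- \frac{40}{9}\right) = \frac{2080}{3}$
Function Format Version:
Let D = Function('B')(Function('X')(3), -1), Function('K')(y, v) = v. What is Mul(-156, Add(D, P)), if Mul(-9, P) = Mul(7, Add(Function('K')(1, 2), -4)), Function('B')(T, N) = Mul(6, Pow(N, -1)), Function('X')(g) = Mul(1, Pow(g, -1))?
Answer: Rational(2080, 3) ≈ 693.33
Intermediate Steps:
Function('X')(g) = Pow(g, -1)
D = -6 (D = Mul(6, Pow(-1, -1)) = Mul(6, -1) = -6)
P = Rational(14, 9) (P = Mul(Rational(-1, 9), Mul(7, Add(2, -4))) = Mul(Rational(-1, 9), Mul(7, -2)) = Mul(Rational(-1, 9), -14) = Rational(14, 9) ≈ 1.5556)
Mul(-156, Add(D, P)) = Mul(-156, Add(-6, Rational(14, 9))) = Mul(-156, Rational(-40, 9)) = Rational(2080, 3)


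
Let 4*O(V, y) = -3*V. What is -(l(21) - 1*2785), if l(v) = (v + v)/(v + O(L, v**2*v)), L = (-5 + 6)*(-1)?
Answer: 80709/29 ≈ 2783.1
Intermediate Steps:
L = -1 (L = 1*(-1) = -1)
O(V, y) = -3*V/4 (O(V, y) = (-3*V)/4 = -3*V/4)
l(v) = 2*v/(3/4 + v) (l(v) = (v + v)/(v - 3/4*(-1)) = (2*v)/(v + 3/4) = (2*v)/(3/4 + v) = 2*v/(3/4 + v))
-(l(21) - 1*2785) = -(8*21/(3 + 4*21) - 1*2785) = -(8*21/(3 + 84) - 2785) = -(8*21/87 - 2785) = -(8*21*(1/87) - 2785) = -(56/29 - 2785) = -1*(-80709/29) = 80709/29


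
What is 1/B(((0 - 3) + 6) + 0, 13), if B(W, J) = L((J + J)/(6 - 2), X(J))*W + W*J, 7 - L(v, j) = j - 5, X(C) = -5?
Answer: 1/90 ≈ 0.011111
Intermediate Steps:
L(v, j) = 12 - j (L(v, j) = 7 - (j - 5) = 7 - (-5 + j) = 7 + (5 - j) = 12 - j)
B(W, J) = 17*W + J*W (B(W, J) = (12 - 1*(-5))*W + W*J = (12 + 5)*W + J*W = 17*W + J*W)
1/B(((0 - 3) + 6) + 0, 13) = 1/((((0 - 3) + 6) + 0)*(17 + 13)) = 1/(((-3 + 6) + 0)*30) = 1/((3 + 0)*30) = 1/(3*30) = 1/90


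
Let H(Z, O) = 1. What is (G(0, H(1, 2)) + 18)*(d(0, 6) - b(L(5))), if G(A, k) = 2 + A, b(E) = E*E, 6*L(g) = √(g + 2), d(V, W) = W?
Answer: 1045/9 ≈ 116.11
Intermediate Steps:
L(g) = √(2 + g)/6 (L(g) = √(g + 2)/6 = √(2 + g)/6)
b(E) = E²
(G(0, H(1, 2)) + 18)*(d(0, 6) - b(L(5))) = ((2 + 0) + 18)*(6 - (√(2 + 5)/6)²) = (2 + 18)*(6 - (√7/6)²) = 20*(6 - 1*7/36) = 20*(6 - 7/36) = 20*(209/36) = 1045/9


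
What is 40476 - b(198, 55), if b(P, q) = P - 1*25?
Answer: 40303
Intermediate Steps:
b(P, q) = -25 + P (b(P, q) = P - 25 = -25 + P)
40476 - b(198, 55) = 40476 - (-25 + 198) = 40476 - 1*173 = 40476 - 173 = 40303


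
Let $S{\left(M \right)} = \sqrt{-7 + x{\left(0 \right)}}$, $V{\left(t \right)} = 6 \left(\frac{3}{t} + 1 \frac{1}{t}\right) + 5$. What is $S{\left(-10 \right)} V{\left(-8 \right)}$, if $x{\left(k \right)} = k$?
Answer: $2 i \sqrt{7} \approx 5.2915 i$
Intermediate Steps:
$V{\left(t \right)} = 5 + \frac{24}{t}$ ($V{\left(t \right)} = 6 \left(\frac{3}{t} + \frac{1}{t}\right) + 5 = 6 \frac{4}{t} + 5 = \frac{24}{t} + 5 = 5 + \frac{24}{t}$)
$S{\left(M \right)} = i \sqrt{7}$ ($S{\left(M \right)} = \sqrt{-7 + 0} = \sqrt{-7} = i \sqrt{7}$)
$S{\left(-10 \right)} V{\left(-8 \right)} = i \sqrt{7} \left(5 + \frac{24}{-8}\right) = i \sqrt{7} \left(5 + 24 \left(- \frac{1}{8}\right)\right) = i \sqrt{7} \left(5 - 3\right) = i \sqrt{7} \cdot 2 = 2 i \sqrt{7}$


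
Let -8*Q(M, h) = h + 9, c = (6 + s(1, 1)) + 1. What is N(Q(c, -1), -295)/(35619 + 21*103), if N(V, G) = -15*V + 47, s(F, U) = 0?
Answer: 31/18891 ≈ 0.0016410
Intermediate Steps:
c = 7 (c = (6 + 0) + 1 = 6 + 1 = 7)
Q(M, h) = -9/8 - h/8 (Q(M, h) = -(h + 9)/8 = -(9 + h)/8 = -9/8 - h/8)
N(V, G) = 47 - 15*V
N(Q(c, -1), -295)/(35619 + 21*103) = (47 - 15*(-9/8 - 1/8*(-1)))/(35619 + 21*103) = (47 - 15*(-9/8 + 1/8))/(35619 + 2163) = (47 - 15*(-1))/37782 = (47 + 15)*(1/37782) = 62*(1/37782) = 31/18891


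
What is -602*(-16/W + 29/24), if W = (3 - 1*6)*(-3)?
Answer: 12341/36 ≈ 342.81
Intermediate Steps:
W = 9 (W = (3 - 6)*(-3) = -3*(-3) = 9)
-602*(-16/W + 29/24) = -602*(-16/9 + 29/24) = -602*(-41/72) = 12341/36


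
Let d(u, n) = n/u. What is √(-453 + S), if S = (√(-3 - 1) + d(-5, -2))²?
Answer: √(-11421 + 40*I)/5 ≈ 0.037429 + 21.374*I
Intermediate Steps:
S = (⅖ + 2*I)² (S = (√(-3 - 1) - 2/(-5))² = (√(-4) - 2*(-⅕))² = (2*I + ⅖)² = (⅖ + 2*I)² ≈ -3.84 + 1.6*I)
√(-453 + S) = √(-453 + (-96/25 + 8*I/5)) = √(-11421/25 + 8*I/5)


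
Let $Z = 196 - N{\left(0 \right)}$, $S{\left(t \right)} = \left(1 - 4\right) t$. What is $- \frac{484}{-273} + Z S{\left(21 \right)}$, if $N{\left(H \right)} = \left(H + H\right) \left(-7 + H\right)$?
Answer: $- \frac{3370520}{273} \approx -12346.0$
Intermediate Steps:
$S{\left(t \right)} = - 3 t$
$N{\left(H \right)} = 2 H \left(-7 + H\right)$
$Z = 196$ ($Z = 196 - 2 \cdot 0 \left(-7 + 0\right) = 196 - 2 \cdot 0 \left(-7\right) = 196 - 0 = 196 + 0 = 196$)
$- \frac{484}{-273} + Z S{\left(21 \right)} = - \frac{484}{-273} + 196 \left(\left(-3\right) 21\right) = \left(-484\right) \left(- \frac{1}{273}\right) + 196 \left(-63\right) = \frac{484}{273} - 12348 = - \frac{3370520}{273}$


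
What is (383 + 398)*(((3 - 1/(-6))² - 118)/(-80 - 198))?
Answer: 3035747/10008 ≈ 303.33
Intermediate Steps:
(383 + 398)*(((3 - 1/(-6))² - 118)/(-80 - 198)) = 781*(((3 - 1*(-⅙))² - 118)/(-278)) = 781*(((3 + ⅙)² - 118)*(-1/278)) = 781*(((19/6)² - 118)*(-1/278)) = 781*((361/36 - 118)*(-1/278)) = 781*(-3887/36*(-1/278)) = 781*(3887/10008) = 3035747/10008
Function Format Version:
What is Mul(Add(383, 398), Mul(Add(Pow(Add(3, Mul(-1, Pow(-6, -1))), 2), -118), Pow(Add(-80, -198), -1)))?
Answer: Rational(3035747, 10008) ≈ 303.33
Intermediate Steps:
Mul(Add(383, 398), Mul(Add(Pow(Add(3, Mul(-1, Pow(-6, -1))), 2), -118), Pow(Add(-80, -198), -1))) = Mul(781, Mul(Add(Pow(Add(3, Mul(-1, Rational(-1, 6))), 2), -118), Pow(-278, -1))) = Mul(781, Mul(Add(Pow(Add(3, Rational(1, 6)), 2), -118), Rational(-1, 278))) = Mul(781, Mul(Add(Pow(Rational(19, 6), 2), -118), Rational(-1, 278))) = Mul(781, Mul(Add(Rational(361, 36), -118), Rational(-1, 278))) = Mul(781, Mul(Rational(-3887, 36), Rational(-1, 278))) = Mul(781, Rational(3887, 10008)) = Rational(3035747, 10008)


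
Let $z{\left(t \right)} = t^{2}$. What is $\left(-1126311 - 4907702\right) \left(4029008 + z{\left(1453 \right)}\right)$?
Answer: $-37050149200821$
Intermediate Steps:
$\left(-1126311 - 4907702\right) \left(4029008 + z{\left(1453 \right)}\right) = \left(-1126311 - 4907702\right) \left(4029008 + 1453^{2}\right) = - 6034013 \left(4029008 + 2111209\right) = \left(-6034013\right) 6140217 = -37050149200821$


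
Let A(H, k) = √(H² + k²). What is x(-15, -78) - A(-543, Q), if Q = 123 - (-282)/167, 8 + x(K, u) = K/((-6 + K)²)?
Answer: -1181/147 - 3*√961849010/167 ≈ -565.17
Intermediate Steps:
x(K, u) = -8 + K/(-6 + K)² (x(K, u) = -8 + K/((-6 + K)²) = -8 + K/(-6 + K)²)
Q = 20823/167 (Q = 123 - (-282)/167 = 123 - 1*(-282/167) = 123 + 282/167 = 20823/167 ≈ 124.69)
x(-15, -78) - A(-543, Q) = (-8 - 15/(-6 - 15)²) - √((-543)² + (20823/167)²) = (-8 - 15/(-21)²) - √(294849 + 433597329/27889) = (-8 - 15*1/441) - √(8656641090/27889) = (-8 - 5/147) - 3*√961849010/167 = -1181/147 - 3*√961849010/167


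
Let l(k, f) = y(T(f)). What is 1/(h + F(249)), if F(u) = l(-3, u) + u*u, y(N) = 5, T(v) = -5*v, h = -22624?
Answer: 1/39382 ≈ 2.5392e-5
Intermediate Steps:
l(k, f) = 5
F(u) = 5 + u**2 (F(u) = 5 + u*u = 5 + u**2)
1/(h + F(249)) = 1/(-22624 + (5 + 249**2)) = 1/(-22624 + (5 + 62001)) = 1/(-22624 + 62006) = 1/39382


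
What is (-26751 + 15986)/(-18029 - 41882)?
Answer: 10765/59911 ≈ 0.17968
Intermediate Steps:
(-26751 + 15986)/(-18029 - 41882) = -10765/(-59911) = -10765*(-1/59911) = 10765/59911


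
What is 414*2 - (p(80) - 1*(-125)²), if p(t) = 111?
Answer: 16342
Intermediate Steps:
414*2 - (p(80) - 1*(-125)²) = 414*2 - (111 - 1*(-125)²) = 828 - (111 - 1*15625) = 828 - (111 - 15625) = 828 - 1*(-15514) = 828 + 15514 = 16342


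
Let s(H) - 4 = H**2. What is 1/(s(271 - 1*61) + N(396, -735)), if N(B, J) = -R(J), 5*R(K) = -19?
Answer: 5/220539 ≈ 2.2672e-5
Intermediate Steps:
R(K) = -19/5 (R(K) = (1/5)*(-19) = -19/5)
s(H) = 4 + H**2
N(B, J) = 19/5 (N(B, J) = -1*(-19/5) = 19/5)
1/(s(271 - 1*61) + N(396, -735)) = 1/((4 + (271 - 1*61)**2) + 19/5) = 1/((4 + (271 - 61)**2) + 19/5) = 1/((4 + 210**2) + 19/5) = 1/((4 + 44100) + 19/5) = 1/(44104 + 19/5) = 1/(220539/5) = 5/220539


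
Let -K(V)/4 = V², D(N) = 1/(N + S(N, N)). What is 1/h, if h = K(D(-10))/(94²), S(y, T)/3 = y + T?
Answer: -10824100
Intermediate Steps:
S(y, T) = 3*T + 3*y (S(y, T) = 3*(y + T) = 3*(T + y) = 3*T + 3*y)
D(N) = 1/(7*N) (D(N) = 1/(N + (3*N + 3*N)) = 1/(N + 6*N) = 1/(7*N))
K(V) = -4*V²
h = -1/10824100 (h = (-4*((⅐)/(-10))²)/(94²) = -4*((⅐)*(-⅒))²/8836 = -4*(-1/70)²*(1/8836) = -4*1/4900*(1/8836) = -1/1225*1/8836 = -1/10824100 ≈ -9.2386e-8)
1/h = 1/(-1/10824100) = -10824100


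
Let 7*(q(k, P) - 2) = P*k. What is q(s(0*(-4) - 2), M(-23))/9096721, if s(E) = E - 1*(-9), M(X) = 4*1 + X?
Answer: -17/9096721 ≈ -1.8688e-6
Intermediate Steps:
M(X) = 4 + X
s(E) = 9 + E (s(E) = E + 9 = 9 + E)
q(k, P) = 2 + P*k/7 (q(k, P) = 2 + (P*k)/7 = 2 + P*k/7)
q(s(0*(-4) - 2), M(-23))/9096721 = (2 + (4 - 23)*(9 + (0*(-4) - 2))/7)/9096721 = (2 + (1/7)*(-19)*(9 + (0 - 2)))*(1/9096721) = (2 + (1/7)*(-19)*(9 - 2))*(1/9096721) = (2 + (1/7)*(-19)*7)*(1/9096721) = (2 - 19)*(1/9096721) = -17*1/9096721 = -17/9096721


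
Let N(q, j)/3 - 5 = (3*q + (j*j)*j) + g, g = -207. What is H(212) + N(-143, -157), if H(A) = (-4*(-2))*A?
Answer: -11609876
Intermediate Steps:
N(q, j) = -606 + 3*j³ + 9*q (N(q, j) = 15 + 3*((3*q + (j*j)*j) - 207) = 15 + 3*((3*q + j²*j) - 207) = 15 + 3*((3*q + j³) - 207) = 15 + 3*((j³ + 3*q) - 207) = 15 + 3*(-207 + j³ + 3*q) = 15 + (-621 + 3*j³ + 9*q) = -606 + 3*j³ + 9*q)
H(A) = 8*A
H(212) + N(-143, -157) = 8*212 + (-606 + 3*(-157)³ + 9*(-143)) = 1696 + (-606 + 3*(-3869893) - 1287) = 1696 + (-606 - 11609679 - 1287) = 1696 - 11611572 = -11609876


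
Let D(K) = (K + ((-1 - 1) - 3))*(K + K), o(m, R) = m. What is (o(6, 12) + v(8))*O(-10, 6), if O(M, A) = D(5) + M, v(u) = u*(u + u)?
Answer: -1340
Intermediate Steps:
D(K) = 2*K*(-5 + K) (D(K) = (K + (-2 - 3))*(2*K) = (K - 5)*(2*K) = (-5 + K)*(2*K) = 2*K*(-5 + K))
v(u) = 2*u**2 (v(u) = u*(2*u) = 2*u**2)
O(M, A) = M (O(M, A) = 2*5*(-5 + 5) + M = 2*5*0 + M = 0 + M = M)
(o(6, 12) + v(8))*O(-10, 6) = (6 + 2*8**2)*(-10) = (6 + 2*64)*(-10) = (6 + 128)*(-10) = 134*(-10) = -1340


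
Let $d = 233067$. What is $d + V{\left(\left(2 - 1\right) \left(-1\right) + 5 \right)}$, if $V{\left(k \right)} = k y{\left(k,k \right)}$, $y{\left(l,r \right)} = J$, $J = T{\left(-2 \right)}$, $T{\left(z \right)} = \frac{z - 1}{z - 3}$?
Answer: $\frac{1165347}{5} \approx 2.3307 \cdot 10^{5}$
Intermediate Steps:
$T{\left(z \right)} = \frac{-1 + z}{-3 + z}$
$J = \frac{3}{5}$ ($J = \frac{-1 - 2}{-3 - 2} = \frac{1}{-5} \left(-3\right) = \left(- \frac{1}{5}\right) \left(-3\right) = \frac{3}{5} \approx 0.6$)
$y{\left(l,r \right)} = \frac{3}{5}$
$V{\left(k \right)} = \frac{3 k}{5}$ ($V{\left(k \right)} = k \frac{3}{5} = \frac{3 k}{5}$)
$d + V{\left(\left(2 - 1\right) \left(-1\right) + 5 \right)} = 233067 + \frac{3 \left(\left(2 - 1\right) \left(-1\right) + 5\right)}{5} = 233067 + \frac{3 \left(1 \left(-1\right) + 5\right)}{5} = 233067 + \frac{3 \left(-1 + 5\right)}{5} = 233067 + \frac{3}{5} \cdot 4 = 233067 + \frac{12}{5} = \frac{1165347}{5}$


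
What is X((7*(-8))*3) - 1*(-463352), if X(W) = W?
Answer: 463184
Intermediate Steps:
X((7*(-8))*3) - 1*(-463352) = (7*(-8))*3 - 1*(-463352) = -56*3 + 463352 = -168 + 463352 = 463184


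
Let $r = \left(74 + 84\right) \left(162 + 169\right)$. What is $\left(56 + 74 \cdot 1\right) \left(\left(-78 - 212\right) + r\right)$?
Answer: $6761040$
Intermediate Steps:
$r = 52298$ ($r = 158 \cdot 331 = 52298$)
$\left(56 + 74 \cdot 1\right) \left(\left(-78 - 212\right) + r\right) = \left(56 + 74 \cdot 1\right) \left(\left(-78 - 212\right) + 52298\right) = \left(56 + 74\right) \left(\left(-78 - 212\right) + 52298\right) = 130 \left(-290 + 52298\right) = 130 \cdot 52008 = 6761040$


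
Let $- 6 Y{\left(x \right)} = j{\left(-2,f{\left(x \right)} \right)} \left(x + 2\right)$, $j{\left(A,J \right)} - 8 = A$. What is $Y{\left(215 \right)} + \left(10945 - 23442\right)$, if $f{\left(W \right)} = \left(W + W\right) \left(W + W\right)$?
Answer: $-12714$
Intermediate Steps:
$f{\left(W \right)} = 4 W^{2}$ ($f{\left(W \right)} = 2 W 2 W = 4 W^{2}$)
$j{\left(A,J \right)} = 8 + A$
$Y{\left(x \right)} = -2 - x$ ($Y{\left(x \right)} = - \frac{\left(8 - 2\right) \left(x + 2\right)}{6} = - \frac{6 \left(2 + x\right)}{6} = - \frac{12 + 6 x}{6} = -2 - x$)
$Y{\left(215 \right)} + \left(10945 - 23442\right) = \left(-2 - 215\right) + \left(10945 - 23442\right) = \left(-2 - 215\right) - 12497 = -217 - 12497 = -12714$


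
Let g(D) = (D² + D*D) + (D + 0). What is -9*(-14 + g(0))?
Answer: 126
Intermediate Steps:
g(D) = D + 2*D² (g(D) = (D² + D²) + D = 2*D² + D = D + 2*D²)
-9*(-14 + g(0)) = -9*(-14 + 0*(1 + 2*0)) = -9*(-14 + 0*(1 + 0)) = -9*(-14 + 0*1) = -9*(-14 + 0) = -9*(-14) = 126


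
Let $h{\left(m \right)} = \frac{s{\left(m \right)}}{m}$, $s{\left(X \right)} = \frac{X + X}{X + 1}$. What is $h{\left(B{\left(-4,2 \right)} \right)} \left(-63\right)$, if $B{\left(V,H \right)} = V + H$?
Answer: $126$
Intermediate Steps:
$B{\left(V,H \right)} = H + V$
$s{\left(X \right)} = \frac{2 X}{1 + X}$
$h{\left(m \right)} = \frac{2}{1 + m}$ ($h{\left(m \right)} = \frac{2 m \frac{1}{1 + m}}{m} = \frac{2}{1 + m}$)
$h{\left(B{\left(-4,2 \right)} \right)} \left(-63\right) = \frac{2}{1 + \left(2 - 4\right)} \left(-63\right) = \frac{2}{1 - 2} \left(-63\right) = \frac{2}{-1} \left(-63\right) = 2 \left(-1\right) \left(-63\right) = \left(-2\right) \left(-63\right) = 126$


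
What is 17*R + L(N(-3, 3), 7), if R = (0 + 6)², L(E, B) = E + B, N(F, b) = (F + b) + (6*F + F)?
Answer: 598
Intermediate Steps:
N(F, b) = b + 8*F (N(F, b) = (F + b) + 7*F = b + 8*F)
L(E, B) = B + E
R = 36 (R = 6² = 36)
17*R + L(N(-3, 3), 7) = 17*36 + (7 + (3 + 8*(-3))) = 612 + (7 + (3 - 24)) = 612 + (7 - 21) = 612 - 14 = 598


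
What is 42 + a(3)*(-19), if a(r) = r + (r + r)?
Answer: -129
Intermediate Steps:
a(r) = 3*r (a(r) = r + 2*r = 3*r)
42 + a(3)*(-19) = 42 + (3*3)*(-19) = 42 + 9*(-19) = 42 - 171 = -129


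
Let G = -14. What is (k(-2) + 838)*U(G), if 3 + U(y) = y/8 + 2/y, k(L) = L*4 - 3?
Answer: -113299/28 ≈ -4046.4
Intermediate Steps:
k(L) = -3 + 4*L (k(L) = 4*L - 3 = -3 + 4*L)
U(y) = -3 + 2/y + y/8 (U(y) = -3 + (y/8 + 2/y) = -3 + (2/y + y/8) = -3 + 2/y + y/8)
(k(-2) + 838)*U(G) = ((-3 + 4*(-2)) + 838)*(-3 + 2/(-14) + (1/8)*(-14)) = ((-3 - 8) + 838)*(-3 + 2*(-1/14) - 7/4) = (-11 + 838)*(-3 - 1/7 - 7/4) = 827*(-137/28) = -113299/28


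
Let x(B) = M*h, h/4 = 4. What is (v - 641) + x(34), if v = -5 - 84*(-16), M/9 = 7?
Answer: 1706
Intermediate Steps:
h = 16 (h = 4*4 = 16)
M = 63 (M = 9*7 = 63)
x(B) = 1008 (x(B) = 63*16 = 1008)
v = 1339 (v = -5 + 1344 = 1339)
(v - 641) + x(34) = (1339 - 641) + 1008 = 698 + 1008 = 1706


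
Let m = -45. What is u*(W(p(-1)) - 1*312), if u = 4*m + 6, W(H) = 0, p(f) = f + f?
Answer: 54288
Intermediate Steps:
p(f) = 2*f
u = -174 (u = 4*(-45) + 6 = -180 + 6 = -174)
u*(W(p(-1)) - 1*312) = -174*(0 - 1*312) = -174*(0 - 312) = -174*(-312) = 54288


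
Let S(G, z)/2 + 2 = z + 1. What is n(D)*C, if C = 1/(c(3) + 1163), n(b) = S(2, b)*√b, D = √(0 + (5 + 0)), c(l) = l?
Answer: 5^(¼)*(-1 + √5)/583 ≈ 0.0031704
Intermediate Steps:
S(G, z) = -2 + 2*z (S(G, z) = -4 + 2*(z + 1) = -4 + 2*(1 + z) = -4 + (2 + 2*z) = -2 + 2*z)
D = √5 (D = √(0 + 5) = √5 ≈ 2.2361)
n(b) = √b*(-2 + 2*b) (n(b) = (-2 + 2*b)*√b = √b*(-2 + 2*b))
C = 1/1166 (C = 1/(3 + 1163) = 1/1166 ≈ 0.00085763)
n(D)*C = (2*√(√5)*(-1 + √5))*(1/1166) = (2*5^(¼)*(-1 + √5))*(1/1166) = 5^(¼)*(-1 + √5)/583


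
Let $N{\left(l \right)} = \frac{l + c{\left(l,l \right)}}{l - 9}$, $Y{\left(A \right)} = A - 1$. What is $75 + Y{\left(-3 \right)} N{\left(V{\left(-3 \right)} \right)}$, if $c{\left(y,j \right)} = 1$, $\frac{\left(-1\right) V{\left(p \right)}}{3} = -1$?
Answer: $\frac{233}{3} \approx 77.667$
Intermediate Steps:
$Y{\left(A \right)} = -1 + A$
$V{\left(p \right)} = 3$ ($V{\left(p \right)} = \left(-3\right) \left(-1\right) = 3$)
$N{\left(l \right)} = \frac{1 + l}{-9 + l}$ ($N{\left(l \right)} = \frac{l + 1}{l - 9} = \frac{1 + l}{-9 + l}$)
$75 + Y{\left(-3 \right)} N{\left(V{\left(-3 \right)} \right)} = 75 + \left(-1 - 3\right) \frac{1 + 3}{-9 + 3} = 75 - 4 \frac{1}{-6} \cdot 4 = 75 - 4 \left(\left(- \frac{1}{6}\right) 4\right) = 75 - - \frac{8}{3} = 75 + \frac{8}{3} = \frac{233}{3}$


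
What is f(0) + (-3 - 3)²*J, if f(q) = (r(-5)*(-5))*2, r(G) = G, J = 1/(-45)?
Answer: 246/5 ≈ 49.200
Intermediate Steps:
J = -1/45 ≈ -0.022222
f(q) = 50 (f(q) = -5*(-5)*2 = 25*2 = 50)
f(0) + (-3 - 3)²*J = 50 + (-3 - 3)²*(-1/45) = 50 + (-6)²*(-1/45) = 50 + 36*(-1/45) = 50 - ⅘ = 246/5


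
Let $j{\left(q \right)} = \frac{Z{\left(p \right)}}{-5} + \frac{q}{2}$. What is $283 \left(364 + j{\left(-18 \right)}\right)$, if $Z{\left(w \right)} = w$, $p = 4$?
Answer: $\frac{501193}{5} \approx 1.0024 \cdot 10^{5}$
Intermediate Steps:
$j{\left(q \right)} = - \frac{4}{5} + \frac{q}{2}$ ($j{\left(q \right)} = \frac{4}{-5} + \frac{q}{2} = 4 \left(- \frac{1}{5}\right) + q \frac{1}{2} = - \frac{4}{5} + \frac{q}{2}$)
$283 \left(364 + j{\left(-18 \right)}\right) = 283 \left(364 + \left(- \frac{4}{5} + \frac{1}{2} \left(-18\right)\right)\right) = 283 \left(364 - \frac{49}{5}\right) = 283 \cdot \frac{1771}{5} = \frac{501193}{5}$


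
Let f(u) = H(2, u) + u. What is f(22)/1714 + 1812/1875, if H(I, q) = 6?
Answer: 526378/535625 ≈ 0.98274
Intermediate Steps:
f(u) = 6 + u
f(22)/1714 + 1812/1875 = (6 + 22)/1714 + 1812/1875 = 28*(1/1714) + 1812*(1/1875) = 14/857 + 604/625 = 526378/535625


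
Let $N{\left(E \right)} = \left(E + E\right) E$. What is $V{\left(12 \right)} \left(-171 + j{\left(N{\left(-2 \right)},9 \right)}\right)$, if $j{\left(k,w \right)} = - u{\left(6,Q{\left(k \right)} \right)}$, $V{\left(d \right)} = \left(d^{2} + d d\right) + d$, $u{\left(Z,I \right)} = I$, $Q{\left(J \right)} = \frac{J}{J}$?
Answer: $-51600$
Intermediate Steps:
$Q{\left(J \right)} = 1$
$V{\left(d \right)} = d + 2 d^{2}$ ($V{\left(d \right)} = \left(d^{2} + d^{2}\right) + d = 2 d^{2} + d = d + 2 d^{2}$)
$N{\left(E \right)} = 2 E^{2}$ ($N{\left(E \right)} = 2 E E = 2 E^{2}$)
$j{\left(k,w \right)} = -1$ ($j{\left(k,w \right)} = \left(-1\right) 1 = -1$)
$V{\left(12 \right)} \left(-171 + j{\left(N{\left(-2 \right)},9 \right)}\right) = 12 \left(1 + 2 \cdot 12\right) \left(-171 - 1\right) = 12 \left(1 + 24\right) \left(-172\right) = 12 \cdot 25 \left(-172\right) = 300 \left(-172\right) = -51600$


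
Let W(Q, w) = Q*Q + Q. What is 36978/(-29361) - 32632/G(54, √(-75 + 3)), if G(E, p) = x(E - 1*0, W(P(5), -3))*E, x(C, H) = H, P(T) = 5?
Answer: -84834376/3963735 ≈ -21.403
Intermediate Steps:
W(Q, w) = Q + Q² (W(Q, w) = Q² + Q = Q + Q²)
G(E, p) = 30*E (G(E, p) = (5*(1 + 5))*E = (5*6)*E = 30*E)
36978/(-29361) - 32632/G(54, √(-75 + 3)) = 36978/(-29361) - 32632/(30*54) = 36978*(-1/29361) - 32632/1620 = -12326/9787 - 32632*1/1620 = -12326/9787 - 8158/405 = -84834376/3963735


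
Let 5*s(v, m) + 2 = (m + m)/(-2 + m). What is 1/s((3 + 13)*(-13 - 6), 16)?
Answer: 35/2 ≈ 17.500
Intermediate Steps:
s(v, m) = -⅖ + 2*m/(5*(-2 + m)) (s(v, m) = -⅖ + ((m + m)/(-2 + m))/5 = -⅖ + ((2*m)/(-2 + m))/5 = -⅖ + (2*m/(-2 + m))/5 = -⅖ + 2*m/(5*(-2 + m)))
1/s((3 + 13)*(-13 - 6), 16) = 1/(4/(5*(-2 + 16))) = 1/((⅘)/14) = 1/((⅘)*(1/14)) = 1/(2/35) = 35/2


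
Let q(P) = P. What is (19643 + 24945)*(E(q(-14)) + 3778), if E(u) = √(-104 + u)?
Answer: 168453464 + 44588*I*√118 ≈ 1.6845e+8 + 4.8435e+5*I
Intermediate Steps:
(19643 + 24945)*(E(q(-14)) + 3778) = (19643 + 24945)*(√(-104 - 14) + 3778) = 44588*(√(-118) + 3778) = 44588*(I*√118 + 3778) = 44588*(3778 + I*√118) = 168453464 + 44588*I*√118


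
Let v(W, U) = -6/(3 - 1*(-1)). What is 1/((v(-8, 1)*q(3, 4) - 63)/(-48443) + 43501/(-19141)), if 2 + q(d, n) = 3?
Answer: -1854494926/4212168697 ≈ -0.44027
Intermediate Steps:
q(d, n) = 1 (q(d, n) = -2 + 3 = 1)
v(W, U) = -3/2 (v(W, U) = -6/(3 + 1) = -6/4 = -6*¼ = -3/2)
1/((v(-8, 1)*q(3, 4) - 63)/(-48443) + 43501/(-19141)) = 1/((-3/2*1 - 63)/(-48443) + 43501/(-19141)) = 1/((-3/2 - 63)*(-1/48443) + 43501*(-1/19141)) = 1/(-129/2*(-1/48443) - 43501/19141) = 1/(129/96886 - 43501/19141) = 1/(-4212168697/1854494926) = -1854494926/4212168697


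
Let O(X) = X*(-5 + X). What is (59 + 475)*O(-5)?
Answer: 26700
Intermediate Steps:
(59 + 475)*O(-5) = (59 + 475)*(-5*(-5 - 5)) = 534*(-5*(-10)) = 534*50 = 26700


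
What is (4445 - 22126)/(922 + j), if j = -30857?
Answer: 17681/29935 ≈ 0.59065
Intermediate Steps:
(4445 - 22126)/(922 + j) = (4445 - 22126)/(922 - 30857) = -17681/(-29935) = -17681*(-1/29935) = 17681/29935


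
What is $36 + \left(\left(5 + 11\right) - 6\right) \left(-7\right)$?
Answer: $-34$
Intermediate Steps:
$36 + \left(\left(5 + 11\right) - 6\right) \left(-7\right) = 36 + \left(16 - 6\right) \left(-7\right) = 36 + 10 \left(-7\right) = 36 - 70 = -34$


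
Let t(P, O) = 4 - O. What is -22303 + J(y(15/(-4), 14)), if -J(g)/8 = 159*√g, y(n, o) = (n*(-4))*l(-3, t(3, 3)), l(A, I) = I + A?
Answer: -22303 - 1272*I*√30 ≈ -22303.0 - 6967.0*I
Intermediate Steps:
l(A, I) = A + I
y(n, o) = 8*n (y(n, o) = (n*(-4))*(-3 + (4 - 1*3)) = (-4*n)*(-3 + (4 - 3)) = (-4*n)*(-3 + 1) = -4*n*(-2) = 8*n)
J(g) = -1272*√g
-22303 + J(y(15/(-4), 14)) = -22303 - 1272*2*√2*(√15*(I/2)) = -22303 - 1272*2*√2*(I*√15/2) = -22303 - 1272*I*√30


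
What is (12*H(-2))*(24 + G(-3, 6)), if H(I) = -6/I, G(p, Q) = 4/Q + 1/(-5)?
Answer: 4404/5 ≈ 880.80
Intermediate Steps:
G(p, Q) = -⅕ + 4/Q (G(p, Q) = 4/Q + 1*(-⅕) = 4/Q - ⅕ = -⅕ + 4/Q)
(12*H(-2))*(24 + G(-3, 6)) = (12*(-6/(-2)))*(24 + (⅕)*(20 - 1*6)/6) = (12*(-6*(-½)))*(24 + (⅕)*(⅙)*(20 - 6)) = (12*3)*(24 + (⅕)*(⅙)*14) = 36*(24 + 7/15) = 36*(367/15) = 4404/5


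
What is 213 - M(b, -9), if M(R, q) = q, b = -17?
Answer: 222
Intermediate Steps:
213 - M(b, -9) = 213 - 1*(-9) = 213 + 9 = 222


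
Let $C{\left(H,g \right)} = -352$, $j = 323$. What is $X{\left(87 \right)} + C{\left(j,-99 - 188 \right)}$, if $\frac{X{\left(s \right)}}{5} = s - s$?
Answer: $-352$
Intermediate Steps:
$X{\left(s \right)} = 0$ ($X{\left(s \right)} = 5 \left(s - s\right) = 5 \cdot 0 = 0$)
$X{\left(87 \right)} + C{\left(j,-99 - 188 \right)} = 0 - 352 = -352$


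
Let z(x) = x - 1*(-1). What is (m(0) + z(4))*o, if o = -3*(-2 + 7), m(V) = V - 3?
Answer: -30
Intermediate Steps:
m(V) = -3 + V
z(x) = 1 + x (z(x) = x + 1 = 1 + x)
o = -15 (o = -3*5 = -15)
(m(0) + z(4))*o = ((-3 + 0) + (1 + 4))*(-15) = (-3 + 5)*(-15) = 2*(-15) = -30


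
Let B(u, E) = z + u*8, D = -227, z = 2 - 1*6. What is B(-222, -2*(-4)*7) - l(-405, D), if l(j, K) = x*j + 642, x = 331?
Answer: 131633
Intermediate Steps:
z = -4 (z = 2 - 6 = -4)
l(j, K) = 642 + 331*j (l(j, K) = 331*j + 642 = 642 + 331*j)
B(u, E) = -4 + 8*u (B(u, E) = -4 + u*8 = -4 + 8*u)
B(-222, -2*(-4)*7) - l(-405, D) = (-4 + 8*(-222)) - (642 + 331*(-405)) = (-4 - 1776) - (642 - 134055) = -1780 - 1*(-133413) = -1780 + 133413 = 131633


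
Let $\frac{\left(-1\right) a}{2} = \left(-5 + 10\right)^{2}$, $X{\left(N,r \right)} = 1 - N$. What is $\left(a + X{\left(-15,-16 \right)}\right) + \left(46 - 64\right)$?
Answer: $-52$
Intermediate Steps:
$a = -50$ ($a = - 2 \left(-5 + 10\right)^{2} = - 2 \cdot 5^{2} = \left(-2\right) 25 = -50$)
$\left(a + X{\left(-15,-16 \right)}\right) + \left(46 - 64\right) = \left(-50 + \left(1 - -15\right)\right) + \left(46 - 64\right) = \left(-50 + \left(1 + 15\right)\right) + \left(46 - 64\right) = \left(-50 + 16\right) - 18 = -34 - 18 = -52$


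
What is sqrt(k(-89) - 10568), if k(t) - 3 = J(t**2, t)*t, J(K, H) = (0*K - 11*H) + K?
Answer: 3*I*sqrt(89185) ≈ 895.92*I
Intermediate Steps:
J(K, H) = K - 11*H (J(K, H) = (0 - 11*H) + K = -11*H + K = K - 11*H)
k(t) = 3 + t*(t**2 - 11*t) (k(t) = 3 + (t**2 - 11*t)*t = 3 + t*(t**2 - 11*t))
sqrt(k(-89) - 10568) = sqrt((3 + (-89)**2*(-11 - 89)) - 10568) = sqrt((3 + 7921*(-100)) - 10568) = sqrt((3 - 792100) - 10568) = sqrt(-792097 - 10568) = sqrt(-802665) = 3*I*sqrt(89185)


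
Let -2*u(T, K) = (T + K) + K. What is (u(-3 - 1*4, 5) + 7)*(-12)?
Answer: -66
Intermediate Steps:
u(T, K) = -K - T/2 (u(T, K) = -((T + K) + K)/2 = -((K + T) + K)/2 = -(T + 2*K)/2 = -K - T/2)
(u(-3 - 1*4, 5) + 7)*(-12) = ((-1*5 - (-3 - 1*4)/2) + 7)*(-12) = ((-5 - (-3 - 4)/2) + 7)*(-12) = ((-5 - ½*(-7)) + 7)*(-12) = ((-5 + 7/2) + 7)*(-12) = (-3/2 + 7)*(-12) = (11/2)*(-12) = -66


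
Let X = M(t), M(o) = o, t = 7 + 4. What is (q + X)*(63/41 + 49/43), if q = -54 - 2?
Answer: -212310/1763 ≈ -120.43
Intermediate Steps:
t = 11
X = 11
q = -56
(q + X)*(63/41 + 49/43) = (-56 + 11)*(63/41 + 49/43) = -45*(63*(1/41) + 49*(1/43)) = -45*(63/41 + 49/43) = -45*4718/1763 = -212310/1763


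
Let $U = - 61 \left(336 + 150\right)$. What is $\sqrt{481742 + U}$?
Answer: $16 \sqrt{1766} \approx 672.38$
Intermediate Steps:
$U = -29646$ ($U = \left(-61\right) 486 = -29646$)
$\sqrt{481742 + U} = \sqrt{481742 - 29646} = \sqrt{452096} = 16 \sqrt{1766}$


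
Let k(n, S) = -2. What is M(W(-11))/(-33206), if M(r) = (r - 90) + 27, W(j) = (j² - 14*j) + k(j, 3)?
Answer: -105/16603 ≈ -0.0063242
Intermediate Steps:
W(j) = -2 + j² - 14*j (W(j) = (j² - 14*j) - 2 = -2 + j² - 14*j)
M(r) = -63 + r (M(r) = (-90 + r) + 27 = -63 + r)
M(W(-11))/(-33206) = (-63 + (-2 + (-11)² - 14*(-11)))/(-33206) = (-63 + (-2 + 121 + 154))*(-1/33206) = (-63 + 273)*(-1/33206) = 210*(-1/33206) = -105/16603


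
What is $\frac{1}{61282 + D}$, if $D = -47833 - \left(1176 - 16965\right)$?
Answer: $\frac{1}{29238} \approx 3.4202 \cdot 10^{-5}$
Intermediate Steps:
$D = -32044$ ($D = -47833 - -15789 = -47833 + 15789 = -32044$)
$\frac{1}{61282 + D} = \frac{1}{61282 - 32044} = \frac{1}{29238}$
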